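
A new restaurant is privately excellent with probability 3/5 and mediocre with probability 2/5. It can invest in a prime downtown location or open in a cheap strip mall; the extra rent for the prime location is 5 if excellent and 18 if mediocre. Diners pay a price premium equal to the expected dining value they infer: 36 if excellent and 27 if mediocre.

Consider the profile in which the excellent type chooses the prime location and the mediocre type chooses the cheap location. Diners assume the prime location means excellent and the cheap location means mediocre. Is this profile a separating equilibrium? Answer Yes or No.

Under these beliefs, the prime location earns price premium 36 and the cheap location earns price premium 27.
excellent: the prime location nets 36 − 5 = 31; the cheap location nets 27. excellent prefers the prime location.
mediocre: the prime location nets 36 − 18 = 18; the cheap location nets 27. mediocre prefers the cheap location.
Neither type deviates, so the separating profile is an equilibrium.

Yes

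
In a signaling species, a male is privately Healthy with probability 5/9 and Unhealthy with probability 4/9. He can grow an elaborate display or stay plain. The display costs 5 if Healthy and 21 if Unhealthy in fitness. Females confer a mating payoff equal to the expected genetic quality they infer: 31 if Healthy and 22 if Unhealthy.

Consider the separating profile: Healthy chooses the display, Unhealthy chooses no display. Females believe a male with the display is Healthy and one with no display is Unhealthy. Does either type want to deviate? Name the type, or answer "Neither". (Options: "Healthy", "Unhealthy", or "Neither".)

Neither

The display pays 31; no display pays 22.
Healthy: assigned the display, nets 31 − 5 = 26; deviating to no display nets 22.
Unhealthy: assigned no display, nets 22; deviating to the display nets 31 − 21 = 10.
Both types strictly prefer their assigned action; no profitable deviation.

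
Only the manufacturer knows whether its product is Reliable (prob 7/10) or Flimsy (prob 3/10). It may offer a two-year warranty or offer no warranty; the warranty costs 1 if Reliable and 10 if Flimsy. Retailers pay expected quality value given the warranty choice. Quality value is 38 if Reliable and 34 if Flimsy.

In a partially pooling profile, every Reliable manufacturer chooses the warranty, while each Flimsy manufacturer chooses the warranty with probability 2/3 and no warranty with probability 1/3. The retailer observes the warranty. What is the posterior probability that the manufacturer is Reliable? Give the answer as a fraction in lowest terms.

P(the warranty) = (7/10)·1 + (3/10)·(2/3) = 9/10.
By Bayes' rule, P(Reliable | the warranty) = (7/10) / (9/10) = 7/9.

7/9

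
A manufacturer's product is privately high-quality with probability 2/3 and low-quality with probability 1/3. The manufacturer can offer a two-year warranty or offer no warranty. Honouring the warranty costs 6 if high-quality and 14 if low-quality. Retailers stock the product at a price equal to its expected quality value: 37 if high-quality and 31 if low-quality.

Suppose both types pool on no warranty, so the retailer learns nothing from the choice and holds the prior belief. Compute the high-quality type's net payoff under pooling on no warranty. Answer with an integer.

Pooled price = 2/3·37 + 1/3·31 = 35.
high-quality pays no cost for no warranty, so net payoff = 35.

35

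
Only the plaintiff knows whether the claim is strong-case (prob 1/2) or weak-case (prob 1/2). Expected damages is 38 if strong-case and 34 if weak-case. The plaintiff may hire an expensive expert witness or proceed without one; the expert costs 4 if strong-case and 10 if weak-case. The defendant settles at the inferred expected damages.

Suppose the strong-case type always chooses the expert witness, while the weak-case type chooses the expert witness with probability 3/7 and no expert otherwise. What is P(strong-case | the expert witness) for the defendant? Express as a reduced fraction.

7/10

P(the expert witness) = (1/2)·1 + (1/2)·(3/7) = 5/7.
By Bayes' rule, P(strong-case | the expert witness) = (1/2) / (5/7) = 7/10.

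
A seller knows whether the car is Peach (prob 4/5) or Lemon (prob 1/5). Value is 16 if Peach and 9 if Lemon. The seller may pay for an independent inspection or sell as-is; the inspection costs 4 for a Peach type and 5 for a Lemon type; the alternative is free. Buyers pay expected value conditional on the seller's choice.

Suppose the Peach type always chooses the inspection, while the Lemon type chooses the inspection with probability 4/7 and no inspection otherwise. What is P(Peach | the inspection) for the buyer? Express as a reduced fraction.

P(the inspection) = (4/5)·1 + (1/5)·(4/7) = 32/35.
By Bayes' rule, P(Peach | the inspection) = (4/5) / (32/35) = 7/8.

7/8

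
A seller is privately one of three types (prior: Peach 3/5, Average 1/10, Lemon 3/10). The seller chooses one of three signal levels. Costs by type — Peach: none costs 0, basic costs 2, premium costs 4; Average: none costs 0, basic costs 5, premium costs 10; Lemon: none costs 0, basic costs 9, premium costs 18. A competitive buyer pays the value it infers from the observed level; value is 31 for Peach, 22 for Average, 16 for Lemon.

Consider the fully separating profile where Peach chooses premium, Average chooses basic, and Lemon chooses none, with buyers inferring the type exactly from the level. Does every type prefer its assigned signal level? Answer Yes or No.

No

Separating prices: premium → 31, basic → 22, none → 16.
Peach (assigned premium): none: 16 − 0 = 16; basic: 22 − 2 = 20; premium: 31 − 4 = 27. Peach stays.
Average (assigned basic): none: 16 − 0 = 16; basic: 22 − 5 = 17; premium: 31 − 10 = 21. Average prefers premium.
Lemon (assigned none): none: 16 − 0 = 16; basic: 22 − 9 = 13; premium: 31 − 18 = 13. Lemon stays.
At least one type deviates; the separating profile fails.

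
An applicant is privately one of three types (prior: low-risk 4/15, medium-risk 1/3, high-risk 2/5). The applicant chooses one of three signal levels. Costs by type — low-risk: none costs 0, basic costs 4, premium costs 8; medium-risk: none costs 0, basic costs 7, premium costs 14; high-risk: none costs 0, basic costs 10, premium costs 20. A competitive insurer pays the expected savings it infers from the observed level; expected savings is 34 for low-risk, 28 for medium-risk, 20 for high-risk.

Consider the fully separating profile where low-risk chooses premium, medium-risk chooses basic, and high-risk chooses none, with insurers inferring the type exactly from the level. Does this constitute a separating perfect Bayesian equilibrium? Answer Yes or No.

Yes

Separating rebates: premium → 34, basic → 28, none → 20.
low-risk (assigned premium): none: 20 − 0 = 20; basic: 28 − 4 = 24; premium: 34 − 8 = 26. low-risk stays.
medium-risk (assigned basic): none: 20 − 0 = 20; basic: 28 − 7 = 21; premium: 34 − 14 = 20. medium-risk stays.
high-risk (assigned none): none: 20 − 0 = 20; basic: 28 − 10 = 18; premium: 34 − 20 = 14. high-risk stays.
Every type prefers its assigned level; separation holds.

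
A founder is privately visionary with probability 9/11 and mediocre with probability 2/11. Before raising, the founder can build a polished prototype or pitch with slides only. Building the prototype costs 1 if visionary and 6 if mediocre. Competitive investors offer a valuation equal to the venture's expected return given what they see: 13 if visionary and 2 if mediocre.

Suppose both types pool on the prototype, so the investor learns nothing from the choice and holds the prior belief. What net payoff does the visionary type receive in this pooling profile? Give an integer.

10

Pooled valuation = 9/11·13 + 2/11·2 = 11.
visionary pays cost 1 for the prototype, so net payoff = 11 − 1 = 10.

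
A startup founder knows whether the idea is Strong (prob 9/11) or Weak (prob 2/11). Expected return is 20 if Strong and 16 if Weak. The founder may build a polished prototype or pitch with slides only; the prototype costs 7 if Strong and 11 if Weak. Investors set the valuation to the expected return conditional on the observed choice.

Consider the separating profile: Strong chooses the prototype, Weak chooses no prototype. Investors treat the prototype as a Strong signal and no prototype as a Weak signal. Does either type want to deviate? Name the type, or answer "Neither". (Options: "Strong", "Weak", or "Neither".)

The prototype pays 20; no prototype pays 16.
Strong: assigned the prototype, nets 20 − 7 = 13; deviating to no prototype nets 16.
Weak: assigned no prototype, nets 16; deviating to the prototype nets 20 − 11 = 9.
The Strong type gains 3 by deviating.

Strong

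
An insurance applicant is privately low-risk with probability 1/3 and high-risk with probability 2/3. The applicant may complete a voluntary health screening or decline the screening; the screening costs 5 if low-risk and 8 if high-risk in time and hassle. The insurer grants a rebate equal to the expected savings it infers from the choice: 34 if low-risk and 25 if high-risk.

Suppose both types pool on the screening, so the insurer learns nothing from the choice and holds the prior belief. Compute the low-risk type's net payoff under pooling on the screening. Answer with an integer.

Pooled rebate = 1/3·34 + 2/3·25 = 28.
low-risk pays cost 5 for the screening, so net payoff = 28 − 5 = 23.

23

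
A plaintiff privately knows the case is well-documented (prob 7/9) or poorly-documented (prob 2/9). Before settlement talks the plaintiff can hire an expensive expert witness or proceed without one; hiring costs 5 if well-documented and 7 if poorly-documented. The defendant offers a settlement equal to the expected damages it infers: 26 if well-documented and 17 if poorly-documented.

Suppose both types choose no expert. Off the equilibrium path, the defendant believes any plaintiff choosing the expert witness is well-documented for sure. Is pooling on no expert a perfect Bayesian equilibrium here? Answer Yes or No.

Yes

On path, the defendant holds the prior and pays 7/9·26 + 2/9·17 = 24. Off path (the expert witness), believing well-documented, it pays 26.
well-documented: no expert nets 24; the expert witness nets 26 − 5 = 21. well-documented stays.
poorly-documented: no expert nets 24; the expert witness nets 26 − 7 = 19. poorly-documented stays.
No type deviates, so pooling is sustained.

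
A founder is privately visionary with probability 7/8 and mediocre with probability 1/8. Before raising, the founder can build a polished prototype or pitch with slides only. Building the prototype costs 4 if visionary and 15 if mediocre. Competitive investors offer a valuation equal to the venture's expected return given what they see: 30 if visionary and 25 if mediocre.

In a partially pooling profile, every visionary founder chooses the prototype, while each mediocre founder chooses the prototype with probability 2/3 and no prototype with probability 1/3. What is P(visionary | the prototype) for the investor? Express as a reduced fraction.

21/23

P(the prototype) = (7/8)·1 + (1/8)·(2/3) = 23/24.
By Bayes' rule, P(visionary | the prototype) = (7/8) / (23/24) = 21/23.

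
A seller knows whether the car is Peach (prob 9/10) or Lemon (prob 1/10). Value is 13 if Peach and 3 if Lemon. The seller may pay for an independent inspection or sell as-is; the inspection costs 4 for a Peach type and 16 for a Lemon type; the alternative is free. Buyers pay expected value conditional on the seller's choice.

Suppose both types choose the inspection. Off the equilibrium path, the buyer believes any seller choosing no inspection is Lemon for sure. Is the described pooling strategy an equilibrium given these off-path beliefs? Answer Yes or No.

On path, the buyer holds the prior and pays 9/10·13 + 1/10·3 = 12. Off path (no inspection), believing Lemon, it pays 3.
Peach: the inspection nets 12 − 4 = 8; no inspection nets 3. Peach stays.
Lemon: the inspection nets 12 − 16 = -4; no inspection nets 3. Lemon would deviate.
A type deviates, so pooling fails.

No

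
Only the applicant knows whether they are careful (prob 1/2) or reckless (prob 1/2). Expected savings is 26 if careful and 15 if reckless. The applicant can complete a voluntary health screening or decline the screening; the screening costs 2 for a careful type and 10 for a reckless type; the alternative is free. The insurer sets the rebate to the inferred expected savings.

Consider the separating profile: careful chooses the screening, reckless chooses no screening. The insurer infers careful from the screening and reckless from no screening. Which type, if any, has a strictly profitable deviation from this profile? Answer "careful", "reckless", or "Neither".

reckless

The screening pays 26; no screening pays 15.
careful: assigned the screening, nets 26 − 2 = 24; deviating to no screening nets 15.
reckless: assigned no screening, nets 15; deviating to the screening nets 26 − 10 = 16.
The reckless type gains 1 by deviating.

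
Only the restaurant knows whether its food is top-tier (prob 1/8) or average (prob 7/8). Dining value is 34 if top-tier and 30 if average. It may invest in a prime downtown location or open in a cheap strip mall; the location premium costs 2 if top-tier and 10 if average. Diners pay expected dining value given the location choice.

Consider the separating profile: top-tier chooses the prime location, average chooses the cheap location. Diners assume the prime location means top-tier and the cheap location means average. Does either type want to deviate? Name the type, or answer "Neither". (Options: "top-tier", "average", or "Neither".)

The prime location pays 34; the cheap location pays 30.
top-tier: assigned the prime location, nets 34 − 2 = 32; deviating to the cheap location nets 30.
average: assigned the cheap location, nets 30; deviating to the prime location nets 34 − 10 = 24.
Both types strictly prefer their assigned action; no profitable deviation.

Neither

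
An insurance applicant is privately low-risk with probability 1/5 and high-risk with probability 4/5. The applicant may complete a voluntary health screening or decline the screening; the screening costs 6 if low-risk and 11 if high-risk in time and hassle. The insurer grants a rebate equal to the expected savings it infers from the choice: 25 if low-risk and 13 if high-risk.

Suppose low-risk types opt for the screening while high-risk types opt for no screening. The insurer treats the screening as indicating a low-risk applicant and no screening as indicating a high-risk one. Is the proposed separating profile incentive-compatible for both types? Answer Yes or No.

No

Under these beliefs, the screening earns rebate 25 and no screening earns rebate 13.
low-risk: the screening nets 25 − 6 = 19; no screening nets 13. low-risk prefers the screening.
high-risk: the screening nets 25 − 11 = 14; no screening nets 13. high-risk would deviate to the screening.
high-risk has a profitable deviation, so the profile is not an equilibrium.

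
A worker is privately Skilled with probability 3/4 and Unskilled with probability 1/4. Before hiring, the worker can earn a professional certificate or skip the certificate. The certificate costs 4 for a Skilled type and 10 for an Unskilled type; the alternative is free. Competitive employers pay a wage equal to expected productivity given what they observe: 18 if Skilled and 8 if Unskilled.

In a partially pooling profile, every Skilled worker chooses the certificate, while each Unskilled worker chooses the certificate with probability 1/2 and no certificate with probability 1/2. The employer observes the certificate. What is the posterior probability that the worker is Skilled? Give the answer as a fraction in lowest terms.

P(the certificate) = (3/4)·1 + (1/4)·(1/2) = 7/8.
By Bayes' rule, P(Skilled | the certificate) = (3/4) / (7/8) = 6/7.

6/7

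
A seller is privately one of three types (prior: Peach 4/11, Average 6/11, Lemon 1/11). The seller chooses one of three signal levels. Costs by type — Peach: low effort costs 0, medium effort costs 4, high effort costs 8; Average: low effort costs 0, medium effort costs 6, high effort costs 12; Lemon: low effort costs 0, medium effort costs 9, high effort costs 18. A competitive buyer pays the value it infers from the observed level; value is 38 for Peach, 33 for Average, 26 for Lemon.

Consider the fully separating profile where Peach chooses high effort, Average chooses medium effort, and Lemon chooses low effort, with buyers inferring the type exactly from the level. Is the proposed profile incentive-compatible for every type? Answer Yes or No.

Yes

Separating prices: high effort → 38, medium effort → 33, low effort → 26.
Peach (assigned high effort): low effort: 26 − 0 = 26; medium effort: 33 − 4 = 29; high effort: 38 − 8 = 30. Peach stays.
Average (assigned medium effort): low effort: 26 − 0 = 26; medium effort: 33 − 6 = 27; high effort: 38 − 12 = 26. Average stays.
Lemon (assigned low effort): low effort: 26 − 0 = 26; medium effort: 33 − 9 = 24; high effort: 38 − 18 = 20. Lemon stays.
Every type prefers its assigned level; separation holds.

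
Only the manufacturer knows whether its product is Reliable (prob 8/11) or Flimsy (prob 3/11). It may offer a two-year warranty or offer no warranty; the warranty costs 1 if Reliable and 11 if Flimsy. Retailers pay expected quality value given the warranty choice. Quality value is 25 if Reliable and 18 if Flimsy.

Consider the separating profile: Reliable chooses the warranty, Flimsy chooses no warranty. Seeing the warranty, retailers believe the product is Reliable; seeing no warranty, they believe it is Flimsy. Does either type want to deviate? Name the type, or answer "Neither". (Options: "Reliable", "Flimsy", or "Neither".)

The warranty pays 25; no warranty pays 18.
Reliable: assigned the warranty, nets 25 − 1 = 24; deviating to no warranty nets 18.
Flimsy: assigned no warranty, nets 18; deviating to the warranty nets 25 − 11 = 14.
Both types strictly prefer their assigned action; no profitable deviation.

Neither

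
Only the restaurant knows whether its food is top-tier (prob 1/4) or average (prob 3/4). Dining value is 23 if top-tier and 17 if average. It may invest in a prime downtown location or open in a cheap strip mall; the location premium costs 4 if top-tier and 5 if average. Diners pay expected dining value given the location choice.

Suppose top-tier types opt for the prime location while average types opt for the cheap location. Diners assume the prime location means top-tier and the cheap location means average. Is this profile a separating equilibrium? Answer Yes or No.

No

Under these beliefs, the prime location earns price premium 23 and the cheap location earns price premium 17.
top-tier: the prime location nets 23 − 4 = 19; the cheap location nets 17. top-tier prefers the prime location.
average: the prime location nets 23 − 5 = 18; the cheap location nets 17. average would deviate to the prime location.
average has a profitable deviation, so the profile is not an equilibrium.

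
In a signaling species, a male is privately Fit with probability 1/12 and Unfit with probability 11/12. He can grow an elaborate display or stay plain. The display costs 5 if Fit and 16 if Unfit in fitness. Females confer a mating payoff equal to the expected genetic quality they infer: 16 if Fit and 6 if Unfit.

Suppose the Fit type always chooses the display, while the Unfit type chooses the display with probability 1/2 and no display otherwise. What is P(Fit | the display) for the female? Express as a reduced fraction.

2/13

P(the display) = (1/12)·1 + (11/12)·(1/2) = 13/24.
By Bayes' rule, P(Fit | the display) = (1/12) / (13/24) = 2/13.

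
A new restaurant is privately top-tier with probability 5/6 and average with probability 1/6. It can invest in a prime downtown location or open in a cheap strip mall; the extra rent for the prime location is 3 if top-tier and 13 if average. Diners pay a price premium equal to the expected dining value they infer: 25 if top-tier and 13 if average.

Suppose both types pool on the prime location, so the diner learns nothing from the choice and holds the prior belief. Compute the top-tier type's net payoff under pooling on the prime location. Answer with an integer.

20

Pooled price premium = 5/6·25 + 1/6·13 = 23.
top-tier pays cost 3 for the prime location, so net payoff = 23 − 3 = 20.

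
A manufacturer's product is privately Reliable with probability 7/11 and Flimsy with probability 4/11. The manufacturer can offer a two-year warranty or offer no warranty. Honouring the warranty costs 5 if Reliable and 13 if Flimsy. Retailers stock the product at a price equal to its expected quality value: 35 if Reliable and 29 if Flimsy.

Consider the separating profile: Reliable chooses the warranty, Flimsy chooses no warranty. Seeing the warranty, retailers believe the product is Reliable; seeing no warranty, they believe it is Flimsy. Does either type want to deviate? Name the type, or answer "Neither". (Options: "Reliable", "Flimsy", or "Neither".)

Neither

The warranty pays 35; no warranty pays 29.
Reliable: assigned the warranty, nets 35 − 5 = 30; deviating to no warranty nets 29.
Flimsy: assigned no warranty, nets 29; deviating to the warranty nets 35 − 13 = 22.
Both types strictly prefer their assigned action; no profitable deviation.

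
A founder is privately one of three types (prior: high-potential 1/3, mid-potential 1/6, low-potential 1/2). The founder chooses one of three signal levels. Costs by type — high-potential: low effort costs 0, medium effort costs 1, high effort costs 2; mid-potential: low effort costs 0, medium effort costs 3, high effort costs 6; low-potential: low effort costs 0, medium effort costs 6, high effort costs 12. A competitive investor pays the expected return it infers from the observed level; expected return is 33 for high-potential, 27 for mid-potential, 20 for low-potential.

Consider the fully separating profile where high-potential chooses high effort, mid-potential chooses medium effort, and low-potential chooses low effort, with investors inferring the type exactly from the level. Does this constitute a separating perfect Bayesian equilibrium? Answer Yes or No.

Separating valuations: high effort → 33, medium effort → 27, low effort → 20.
high-potential (assigned high effort): low effort: 20 − 0 = 20; medium effort: 27 − 1 = 26; high effort: 33 − 2 = 31. high-potential stays.
mid-potential (assigned medium effort): low effort: 20 − 0 = 20; medium effort: 27 − 3 = 24; high effort: 33 − 6 = 27. mid-potential prefers high effort.
low-potential (assigned low effort): low effort: 20 − 0 = 20; medium effort: 27 − 6 = 21; high effort: 33 − 12 = 21. low-potential prefers medium effort.
At least one type deviates; the separating profile fails.

No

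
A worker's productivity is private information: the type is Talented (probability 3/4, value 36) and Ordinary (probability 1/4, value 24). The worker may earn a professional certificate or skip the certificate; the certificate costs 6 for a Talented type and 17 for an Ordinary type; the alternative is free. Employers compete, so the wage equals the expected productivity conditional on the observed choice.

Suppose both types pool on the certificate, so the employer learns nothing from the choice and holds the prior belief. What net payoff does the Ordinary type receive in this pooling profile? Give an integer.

Pooled wage = 3/4·36 + 1/4·24 = 33.
Ordinary pays cost 17 for the certificate, so net payoff = 33 − 17 = 16.

16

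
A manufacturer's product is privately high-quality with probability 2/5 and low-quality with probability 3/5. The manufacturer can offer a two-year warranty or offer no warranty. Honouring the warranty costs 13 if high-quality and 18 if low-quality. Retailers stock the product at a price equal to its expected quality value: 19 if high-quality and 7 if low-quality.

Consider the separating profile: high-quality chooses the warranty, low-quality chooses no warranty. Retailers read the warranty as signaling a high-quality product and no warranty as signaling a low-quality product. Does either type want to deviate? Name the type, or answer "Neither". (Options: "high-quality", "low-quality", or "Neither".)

The warranty pays 19; no warranty pays 7.
high-quality: assigned the warranty, nets 19 − 13 = 6; deviating to no warranty nets 7.
low-quality: assigned no warranty, nets 7; deviating to the warranty nets 19 − 18 = 1.
The high-quality type gains 1 by deviating.

high-quality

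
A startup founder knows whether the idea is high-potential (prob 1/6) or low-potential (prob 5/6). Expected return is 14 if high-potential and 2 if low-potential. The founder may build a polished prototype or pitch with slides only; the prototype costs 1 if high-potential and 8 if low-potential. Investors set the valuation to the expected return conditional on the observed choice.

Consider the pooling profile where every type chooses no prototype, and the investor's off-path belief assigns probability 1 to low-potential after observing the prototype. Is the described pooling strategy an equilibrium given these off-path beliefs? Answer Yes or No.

On path, the investor holds the prior and pays 1/6·14 + 5/6·2 = 4. Off path (the prototype), believing low-potential, it pays 2.
high-potential: no prototype nets 4; the prototype nets 2 − 1 = 1. high-potential stays.
low-potential: no prototype nets 4; the prototype nets 2 − 8 = -6. low-potential stays.
No type deviates, so pooling is sustained.

Yes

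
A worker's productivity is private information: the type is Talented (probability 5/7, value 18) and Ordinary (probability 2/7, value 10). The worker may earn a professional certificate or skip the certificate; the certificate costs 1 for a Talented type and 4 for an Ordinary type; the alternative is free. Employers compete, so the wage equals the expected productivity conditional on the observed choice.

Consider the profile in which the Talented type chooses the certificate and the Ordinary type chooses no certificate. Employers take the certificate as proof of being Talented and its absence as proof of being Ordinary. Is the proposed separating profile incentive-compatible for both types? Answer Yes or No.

No

Under these beliefs, the certificate earns wage 18 and no certificate earns wage 10.
Talented: the certificate nets 18 − 1 = 17; no certificate nets 10. Talented prefers the certificate.
Ordinary: the certificate nets 18 − 4 = 14; no certificate nets 10. Ordinary would deviate to the certificate.
Ordinary has a profitable deviation, so the profile is not an equilibrium.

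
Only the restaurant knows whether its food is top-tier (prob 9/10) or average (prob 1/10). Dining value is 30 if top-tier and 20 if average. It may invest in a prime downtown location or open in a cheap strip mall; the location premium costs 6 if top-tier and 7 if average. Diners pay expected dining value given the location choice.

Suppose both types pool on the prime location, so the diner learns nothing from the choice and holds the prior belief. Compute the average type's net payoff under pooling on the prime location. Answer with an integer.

Pooled price premium = 9/10·30 + 1/10·20 = 29.
average pays cost 7 for the prime location, so net payoff = 29 − 7 = 22.

22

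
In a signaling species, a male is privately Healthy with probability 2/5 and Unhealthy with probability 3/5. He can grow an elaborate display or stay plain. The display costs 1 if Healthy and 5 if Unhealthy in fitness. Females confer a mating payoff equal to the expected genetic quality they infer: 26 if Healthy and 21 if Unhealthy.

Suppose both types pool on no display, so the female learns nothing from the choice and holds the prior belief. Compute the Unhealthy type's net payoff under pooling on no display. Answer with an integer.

Pooled mating payoff = 2/5·26 + 3/5·21 = 23.
Unhealthy pays no cost for no display, so net payoff = 23.

23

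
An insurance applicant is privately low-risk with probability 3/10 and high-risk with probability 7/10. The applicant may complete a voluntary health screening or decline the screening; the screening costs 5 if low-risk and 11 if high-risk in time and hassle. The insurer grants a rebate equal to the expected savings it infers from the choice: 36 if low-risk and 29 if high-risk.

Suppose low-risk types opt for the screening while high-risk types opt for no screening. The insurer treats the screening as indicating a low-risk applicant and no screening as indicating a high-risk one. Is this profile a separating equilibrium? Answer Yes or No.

Yes

Under these beliefs, the screening earns rebate 36 and no screening earns rebate 29.
low-risk: the screening nets 36 − 5 = 31; no screening nets 29. low-risk prefers the screening.
high-risk: the screening nets 36 − 11 = 25; no screening nets 29. high-risk prefers no screening.
Neither type deviates, so the separating profile is an equilibrium.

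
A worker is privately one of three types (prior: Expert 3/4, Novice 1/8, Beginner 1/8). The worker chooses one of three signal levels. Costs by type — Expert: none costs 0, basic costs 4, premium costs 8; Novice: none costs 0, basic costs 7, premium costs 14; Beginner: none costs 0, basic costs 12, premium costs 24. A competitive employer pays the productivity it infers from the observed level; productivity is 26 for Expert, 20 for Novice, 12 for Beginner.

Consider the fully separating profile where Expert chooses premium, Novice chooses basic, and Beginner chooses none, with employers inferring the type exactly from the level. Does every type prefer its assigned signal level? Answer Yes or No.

Separating wages: premium → 26, basic → 20, none → 12.
Expert (assigned premium): none: 12 − 0 = 12; basic: 20 − 4 = 16; premium: 26 − 8 = 18. Expert stays.
Novice (assigned basic): none: 12 − 0 = 12; basic: 20 − 7 = 13; premium: 26 − 14 = 12. Novice stays.
Beginner (assigned none): none: 12 − 0 = 12; basic: 20 − 12 = 8; premium: 26 − 24 = 2. Beginner stays.
Every type prefers its assigned level; separation holds.

Yes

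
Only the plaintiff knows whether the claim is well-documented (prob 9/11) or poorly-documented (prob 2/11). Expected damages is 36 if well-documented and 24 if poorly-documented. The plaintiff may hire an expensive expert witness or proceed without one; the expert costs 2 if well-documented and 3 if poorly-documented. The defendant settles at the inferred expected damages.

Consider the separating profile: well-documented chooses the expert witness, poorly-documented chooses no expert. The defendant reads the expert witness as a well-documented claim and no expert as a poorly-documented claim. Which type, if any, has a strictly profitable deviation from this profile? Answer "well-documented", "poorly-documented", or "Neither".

poorly-documented

The expert witness pays 36; no expert pays 24.
well-documented: assigned the expert witness, nets 36 − 2 = 34; deviating to no expert nets 24.
poorly-documented: assigned no expert, nets 24; deviating to the expert witness nets 36 − 3 = 33.
The poorly-documented type gains 9 by deviating.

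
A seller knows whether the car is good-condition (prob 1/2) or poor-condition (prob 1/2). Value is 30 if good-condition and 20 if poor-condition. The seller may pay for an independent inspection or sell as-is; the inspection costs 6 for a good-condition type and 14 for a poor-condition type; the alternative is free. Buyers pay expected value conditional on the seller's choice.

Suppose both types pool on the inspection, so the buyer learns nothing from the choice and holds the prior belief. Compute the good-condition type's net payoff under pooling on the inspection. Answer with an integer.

Pooled price = 1/2·30 + 1/2·20 = 25.
good-condition pays cost 6 for the inspection, so net payoff = 25 − 6 = 19.

19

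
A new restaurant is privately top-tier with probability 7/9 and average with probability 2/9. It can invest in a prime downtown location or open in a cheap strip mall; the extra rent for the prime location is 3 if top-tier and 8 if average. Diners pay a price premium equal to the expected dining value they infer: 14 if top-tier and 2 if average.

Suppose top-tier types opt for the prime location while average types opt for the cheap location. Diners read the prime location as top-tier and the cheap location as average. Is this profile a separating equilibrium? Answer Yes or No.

Under these beliefs, the prime location earns price premium 14 and the cheap location earns price premium 2.
top-tier: the prime location nets 14 − 3 = 11; the cheap location nets 2. top-tier prefers the prime location.
average: the prime location nets 14 − 8 = 6; the cheap location nets 2. average would deviate to the prime location.
average has a profitable deviation, so the profile is not an equilibrium.

No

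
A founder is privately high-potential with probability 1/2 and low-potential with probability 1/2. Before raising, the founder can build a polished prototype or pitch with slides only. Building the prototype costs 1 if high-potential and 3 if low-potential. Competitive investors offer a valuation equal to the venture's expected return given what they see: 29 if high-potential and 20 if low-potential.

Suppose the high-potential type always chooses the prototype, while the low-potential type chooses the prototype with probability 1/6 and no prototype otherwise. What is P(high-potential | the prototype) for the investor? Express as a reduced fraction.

6/7

P(the prototype) = (1/2)·1 + (1/2)·(1/6) = 7/12.
By Bayes' rule, P(high-potential | the prototype) = (1/2) / (7/12) = 6/7.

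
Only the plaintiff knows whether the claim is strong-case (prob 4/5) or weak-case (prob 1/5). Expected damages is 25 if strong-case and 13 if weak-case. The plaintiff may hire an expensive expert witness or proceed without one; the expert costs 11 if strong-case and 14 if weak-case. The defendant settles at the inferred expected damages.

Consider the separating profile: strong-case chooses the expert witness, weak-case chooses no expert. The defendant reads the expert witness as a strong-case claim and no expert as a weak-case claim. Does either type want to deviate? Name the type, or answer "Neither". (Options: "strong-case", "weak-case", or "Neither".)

Neither

The expert witness pays 25; no expert pays 13.
strong-case: assigned the expert witness, nets 25 − 11 = 14; deviating to no expert nets 13.
weak-case: assigned no expert, nets 13; deviating to the expert witness nets 25 − 14 = 11.
Both types strictly prefer their assigned action; no profitable deviation.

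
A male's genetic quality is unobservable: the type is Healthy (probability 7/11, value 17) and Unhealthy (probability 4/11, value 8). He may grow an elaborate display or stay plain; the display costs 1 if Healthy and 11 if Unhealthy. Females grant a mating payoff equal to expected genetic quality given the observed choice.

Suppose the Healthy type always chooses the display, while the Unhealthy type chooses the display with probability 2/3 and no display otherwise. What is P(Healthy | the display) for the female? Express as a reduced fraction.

21/29

P(the display) = (7/11)·1 + (4/11)·(2/3) = 29/33.
By Bayes' rule, P(Healthy | the display) = (7/11) / (29/33) = 21/29.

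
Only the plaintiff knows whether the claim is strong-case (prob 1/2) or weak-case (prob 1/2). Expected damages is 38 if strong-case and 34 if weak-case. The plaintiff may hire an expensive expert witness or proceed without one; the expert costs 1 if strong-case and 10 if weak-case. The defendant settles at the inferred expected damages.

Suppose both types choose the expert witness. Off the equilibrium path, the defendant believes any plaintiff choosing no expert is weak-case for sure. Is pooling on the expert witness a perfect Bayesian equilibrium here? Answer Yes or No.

On path, the defendant holds the prior and pays 1/2·38 + 1/2·34 = 36. Off path (no expert), believing weak-case, it pays 34.
strong-case: the expert witness nets 36 − 1 = 35; no expert nets 34. strong-case stays.
weak-case: the expert witness nets 36 − 10 = 26; no expert nets 34. weak-case would deviate.
A type deviates, so pooling fails.

No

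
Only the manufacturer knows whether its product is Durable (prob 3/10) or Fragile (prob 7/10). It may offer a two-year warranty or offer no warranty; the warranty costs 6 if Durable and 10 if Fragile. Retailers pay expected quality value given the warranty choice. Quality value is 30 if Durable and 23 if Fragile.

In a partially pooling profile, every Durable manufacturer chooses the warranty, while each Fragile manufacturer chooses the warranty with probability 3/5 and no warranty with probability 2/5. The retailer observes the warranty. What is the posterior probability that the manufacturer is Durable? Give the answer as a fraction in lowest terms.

5/12

P(the warranty) = (3/10)·1 + (7/10)·(3/5) = 18/25.
By Bayes' rule, P(Durable | the warranty) = (3/10) / (18/25) = 5/12.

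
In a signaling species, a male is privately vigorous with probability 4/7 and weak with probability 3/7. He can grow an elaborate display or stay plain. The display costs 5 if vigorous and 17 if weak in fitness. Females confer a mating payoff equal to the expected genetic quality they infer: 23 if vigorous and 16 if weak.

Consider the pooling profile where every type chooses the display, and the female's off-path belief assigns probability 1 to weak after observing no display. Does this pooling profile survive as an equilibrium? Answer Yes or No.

On path, the female holds the prior and pays 4/7·23 + 3/7·16 = 20. Off path (no display), believing weak, it pays 16.
vigorous: the display nets 20 − 5 = 15; no display nets 16. vigorous would deviate.
weak: the display nets 20 − 17 = 3; no display nets 16. weak would deviate.
A type deviates, so pooling fails.

No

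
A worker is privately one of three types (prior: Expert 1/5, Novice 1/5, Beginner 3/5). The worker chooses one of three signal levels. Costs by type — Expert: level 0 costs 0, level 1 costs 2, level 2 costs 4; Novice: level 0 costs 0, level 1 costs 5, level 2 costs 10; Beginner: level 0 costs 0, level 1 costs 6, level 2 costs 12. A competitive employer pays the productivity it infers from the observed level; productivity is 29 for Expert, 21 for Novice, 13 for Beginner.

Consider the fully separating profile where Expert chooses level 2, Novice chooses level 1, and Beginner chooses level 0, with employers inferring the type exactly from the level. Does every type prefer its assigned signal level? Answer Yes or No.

No

Separating wages: level 2 → 29, level 1 → 21, level 0 → 13.
Expert (assigned level 2): level 0: 13 − 0 = 13; level 1: 21 − 2 = 19; level 2: 29 − 4 = 25. Expert stays.
Novice (assigned level 1): level 0: 13 − 0 = 13; level 1: 21 − 5 = 16; level 2: 29 − 10 = 19. Novice prefers level 2.
Beginner (assigned level 0): level 0: 13 − 0 = 13; level 1: 21 − 6 = 15; level 2: 29 − 12 = 17. Beginner prefers level 2.
At least one type deviates; the separating profile fails.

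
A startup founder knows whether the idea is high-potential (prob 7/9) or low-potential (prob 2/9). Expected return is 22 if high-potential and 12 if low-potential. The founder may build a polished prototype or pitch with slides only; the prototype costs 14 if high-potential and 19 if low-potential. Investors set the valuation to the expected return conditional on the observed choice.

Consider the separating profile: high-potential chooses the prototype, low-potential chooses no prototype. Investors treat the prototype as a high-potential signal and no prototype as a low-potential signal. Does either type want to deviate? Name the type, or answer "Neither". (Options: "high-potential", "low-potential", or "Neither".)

high-potential

The prototype pays 22; no prototype pays 12.
high-potential: assigned the prototype, nets 22 − 14 = 8; deviating to no prototype nets 12.
low-potential: assigned no prototype, nets 12; deviating to the prototype nets 22 − 19 = 3.
The high-potential type gains 4 by deviating.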